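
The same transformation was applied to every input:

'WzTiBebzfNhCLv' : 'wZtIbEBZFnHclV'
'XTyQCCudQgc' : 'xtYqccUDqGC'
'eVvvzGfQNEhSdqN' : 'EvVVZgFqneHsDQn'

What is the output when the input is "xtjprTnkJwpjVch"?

The pattern: flip the case of every letter.
On "xtjprTnkJwpjVch" that produces "XTJPRtNKjWPJvCH".

XTJPRtNKjWPJvCH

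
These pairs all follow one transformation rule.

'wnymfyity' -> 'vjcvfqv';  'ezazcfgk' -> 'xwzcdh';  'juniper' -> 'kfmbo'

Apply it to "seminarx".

The rule is to shift every letter 3 places backward in the alphabet (wrapping around), then delete the first 2 characters.
For "seminarx", step one produces "pbjfkxou"; step two turns that into "jfkxou".

jfkxou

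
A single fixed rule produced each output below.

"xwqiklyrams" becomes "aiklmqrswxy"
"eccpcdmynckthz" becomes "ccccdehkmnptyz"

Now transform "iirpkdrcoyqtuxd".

cddiikopqrrtuxy

What's happening: sort the characters into alphabetical order.
On "iirpkdrcoyqtuxd" that produces "cddiikopqrrtuxy".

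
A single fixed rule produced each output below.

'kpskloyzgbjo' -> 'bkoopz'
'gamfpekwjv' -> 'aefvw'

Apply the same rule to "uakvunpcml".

aclnv

Each output is the input with this applied: keep every other character starting from the second (positions 2nd, 4th, 6th, ...), then sort the characters into alphabetical order.
So "uakvunpcml" becomes "aclnv".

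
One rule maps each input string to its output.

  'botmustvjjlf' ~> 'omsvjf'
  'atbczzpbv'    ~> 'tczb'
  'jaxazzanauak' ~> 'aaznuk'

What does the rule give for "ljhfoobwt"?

In each case the input is transformed by: keep every other character starting from the second (positions 2nd, 4th, 6th, ...).
For "ljhfoobwt" the result is "jfow".

jfow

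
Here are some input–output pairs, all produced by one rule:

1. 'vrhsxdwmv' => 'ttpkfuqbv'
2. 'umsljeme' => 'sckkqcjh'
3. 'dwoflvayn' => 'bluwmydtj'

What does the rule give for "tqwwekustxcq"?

rooauvurcqis

Looking at the pairs, the operation is to take characters alternately from the front and the back (1st, last, 2nd, 2nd-last, ...), then shift every letter 2 places backward in the alphabet (wrapping around).
Applying both steps to "tqwwekustxcq": "tqqcwxwtesku", then "rooauvurcqis".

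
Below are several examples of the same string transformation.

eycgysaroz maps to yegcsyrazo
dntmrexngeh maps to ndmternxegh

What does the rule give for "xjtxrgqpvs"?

In each case the input is transformed by: swap each adjacent pair of characters (1↔2, 3↔4, ...).
Doing the same to "xjtxrgqpvs": "jxxtgrpqsv".

jxxtgrpqsv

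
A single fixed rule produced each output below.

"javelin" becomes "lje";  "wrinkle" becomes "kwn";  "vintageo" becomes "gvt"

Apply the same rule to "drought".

Looking at the pairs, the operation is to move the last 3 characters to the front (rotate right by 3), then keep one character in every 3, starting at position 1 (positions 1st, 4th, 7th, ...).
Applying that to "drought" gives "gdu".

gdu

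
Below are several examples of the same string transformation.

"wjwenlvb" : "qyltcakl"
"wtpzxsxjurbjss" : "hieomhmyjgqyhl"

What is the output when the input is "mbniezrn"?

What's happening: shift every letter 11 places backward in the alphabet (wrapping around), then swap the first and last characters.
For "mbniezrn", step one produces "bqcxtogc"; step two turns that into "cqcxtogb".

cqcxtogb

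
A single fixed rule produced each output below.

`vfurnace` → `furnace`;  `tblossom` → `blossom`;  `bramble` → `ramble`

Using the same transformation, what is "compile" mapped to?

The pattern: delete the first character.
On "compile" that produces "ompile".

ompile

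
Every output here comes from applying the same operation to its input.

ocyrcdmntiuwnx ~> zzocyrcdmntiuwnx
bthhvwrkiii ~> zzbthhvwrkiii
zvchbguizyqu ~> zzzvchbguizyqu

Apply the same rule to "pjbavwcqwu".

zzpjbavwcqwu

Looking at the pairs, the operation is to prepend "zz".
On "pjbavwcqwu" that produces "zzpjbavwcqwu".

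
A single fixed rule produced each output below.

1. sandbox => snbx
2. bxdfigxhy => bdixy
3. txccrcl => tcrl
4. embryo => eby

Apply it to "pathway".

ptwy

Looking at the pairs, the operation is to keep every other character starting from the first (positions 1st, 3rd, 5th, ...).
On "pathway" that produces "ptwy".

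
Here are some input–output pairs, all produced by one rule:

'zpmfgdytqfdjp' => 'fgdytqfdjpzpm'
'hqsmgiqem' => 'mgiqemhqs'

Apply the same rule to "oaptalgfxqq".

talgfxqqoap

Rule — move the first 3 characters to the end (rotate left by 3).
"oaptalgfxqq" → "talgfxqqoap".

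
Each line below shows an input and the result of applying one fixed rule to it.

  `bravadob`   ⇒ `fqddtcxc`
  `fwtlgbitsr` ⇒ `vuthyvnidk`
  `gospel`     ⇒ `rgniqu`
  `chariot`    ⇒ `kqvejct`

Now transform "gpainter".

The transformation: move the last 3 characters to the front (rotate right by 3), then shift every letter 2 places forward in the alphabet (wrapping around).
Doing the same to "gpainter": "vgtirckp".

vgtirckp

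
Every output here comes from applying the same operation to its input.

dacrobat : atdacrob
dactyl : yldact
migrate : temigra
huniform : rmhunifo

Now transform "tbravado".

The rule is to move the last 2 characters to the front (rotate right by 2).
For "tbravado" the result is "dotbrava".

dotbrava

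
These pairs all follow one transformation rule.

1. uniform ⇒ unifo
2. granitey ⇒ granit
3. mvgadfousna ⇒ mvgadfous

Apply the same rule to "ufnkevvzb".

ufnkevv

Rule — delete the last 2 characters.
For "ufnkevvzb" the result is "ufnkevv".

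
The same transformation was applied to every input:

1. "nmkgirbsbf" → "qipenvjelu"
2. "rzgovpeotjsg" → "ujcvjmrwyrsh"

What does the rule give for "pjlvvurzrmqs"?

Rule — shift every letter 3 places forward in the alphabet (wrapping around), then take characters alternately from the front and the back (1st, last, 2nd, 2nd-last, ...).
"pjlvvurzrmqs" → "smoyyxucuptv" → "svmtopyuycxu".

svmtopyuycxu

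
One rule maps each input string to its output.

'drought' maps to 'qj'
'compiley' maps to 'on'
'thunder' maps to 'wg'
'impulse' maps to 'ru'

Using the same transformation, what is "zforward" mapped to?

The pattern: shift every letter 2 places forward in the alphabet (wrapping around), then keep one character in every 3, starting at position 3 (positions 3rd, 6th, 9th, ...).
Starting from "zforward": after the first operation, "bhqtyctf"; after the second, "qc".
(Check on "impulse": → "korwnug" → "ru" ✓)

qc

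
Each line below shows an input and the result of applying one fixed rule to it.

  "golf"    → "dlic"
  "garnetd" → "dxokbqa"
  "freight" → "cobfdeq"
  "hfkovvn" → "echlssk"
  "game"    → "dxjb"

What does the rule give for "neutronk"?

kbrqolkh

The rule is to shift every letter 3 places backward in the alphabet (wrapping around).
Applying that to "neutronk" gives "kbrqolkh".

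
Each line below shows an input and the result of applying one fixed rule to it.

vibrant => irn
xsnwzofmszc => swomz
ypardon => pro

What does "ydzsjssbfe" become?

In each case the input is transformed by: keep every other character starting from the second (positions 2nd, 4th, 6th, ...).
For "ydzsjssbfe" the result is "dssbe".

dssbe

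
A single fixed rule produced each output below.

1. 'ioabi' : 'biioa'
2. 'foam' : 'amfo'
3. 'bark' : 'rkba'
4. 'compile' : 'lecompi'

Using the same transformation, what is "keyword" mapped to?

What's happening: move the last 2 characters to the front (rotate right by 2).
Applying that to "keyword" gives "rdkeywo".

rdkeywo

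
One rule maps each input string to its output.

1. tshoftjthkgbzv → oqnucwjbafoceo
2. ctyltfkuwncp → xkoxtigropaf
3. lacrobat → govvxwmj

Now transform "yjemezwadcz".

tuexzyhvzru

In each case the input is transformed by: take characters alternately from the front and the back (1st, last, 2nd, 2nd-last, ...), then shift every letter 5 places backward in the alphabet (wrapping around).
"yjemezwadcz" → "tuexzyhvzru".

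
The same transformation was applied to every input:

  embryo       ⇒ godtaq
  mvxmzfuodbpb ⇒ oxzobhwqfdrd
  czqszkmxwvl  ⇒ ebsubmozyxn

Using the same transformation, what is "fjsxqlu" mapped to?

hluzsnw

Each output is the input with this applied: shift every letter 2 places forward in the alphabet (wrapping around).
So "fjsxqlu" becomes "hluzsnw".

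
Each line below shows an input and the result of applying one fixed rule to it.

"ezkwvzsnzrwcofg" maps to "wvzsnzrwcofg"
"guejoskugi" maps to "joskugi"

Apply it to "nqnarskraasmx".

The rule is to delete the first 3 characters.
Doing the same to "nqnarskraasmx": "arskraasmx".

arskraasmx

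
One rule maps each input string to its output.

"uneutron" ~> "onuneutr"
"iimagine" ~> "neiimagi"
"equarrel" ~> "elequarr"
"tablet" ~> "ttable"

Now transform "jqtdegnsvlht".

vlhtjqtdegns

Looking at the pairs, the operation is to move the first 2 characters to the end (rotate left by 2), then swap the front and back halves of the string.
Starting from "jqtdegnsvlht": after the first operation, "tdegnsvlhtjq"; after the second, "vlhtjqtdegns".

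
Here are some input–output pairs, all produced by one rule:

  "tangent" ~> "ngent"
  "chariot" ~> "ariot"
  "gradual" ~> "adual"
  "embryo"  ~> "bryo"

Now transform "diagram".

agram

The transformation: delete the first 2 characters.
So "diagram" becomes "agram".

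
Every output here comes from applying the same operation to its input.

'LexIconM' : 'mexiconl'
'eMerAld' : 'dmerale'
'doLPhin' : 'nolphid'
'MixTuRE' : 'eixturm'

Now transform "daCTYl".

lactyd

In each case the input is transformed by: swap the first and last characters, then convert every letter to lowercase.
Applying that to "daCTYl" gives "lactyd".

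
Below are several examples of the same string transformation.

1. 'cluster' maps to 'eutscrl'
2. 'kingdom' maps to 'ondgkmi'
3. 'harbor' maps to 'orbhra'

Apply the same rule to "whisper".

eipswrh

The rule is to take characters alternately from the front and the back (1st, last, 2nd, 2nd-last, ...), then move the first 3 characters to the end (rotate left by 3).
Doing the same to "whisper": "eipswrh".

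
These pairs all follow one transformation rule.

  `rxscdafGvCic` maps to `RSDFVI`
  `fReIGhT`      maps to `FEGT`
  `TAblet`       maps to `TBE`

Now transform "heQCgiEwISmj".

What's happening: keep every other character starting from the first (positions 1st, 3rd, 5th, ...), then convert every letter to uppercase.
So "heQCgiEwISmj" becomes "HQGEIM".

HQGEIM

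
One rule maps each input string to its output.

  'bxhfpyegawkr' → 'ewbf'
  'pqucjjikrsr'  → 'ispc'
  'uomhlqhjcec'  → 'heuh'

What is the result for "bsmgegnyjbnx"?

Each output is the input with this applied: keep one character in every 3, starting at position 1 (positions 1st, 4th, 7th, ...), then move the last 2 characters to the front (rotate right by 2).
Applying that to "bsmgegnyjbnx" gives "nbbg".

nbbg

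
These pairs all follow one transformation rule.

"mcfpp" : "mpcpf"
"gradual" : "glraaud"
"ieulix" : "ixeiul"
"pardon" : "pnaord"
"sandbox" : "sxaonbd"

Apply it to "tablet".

What's happening: take characters alternately from the front and the back (1st, last, 2nd, 2nd-last, ...).
On "tablet" that produces "ttaebl".

ttaebl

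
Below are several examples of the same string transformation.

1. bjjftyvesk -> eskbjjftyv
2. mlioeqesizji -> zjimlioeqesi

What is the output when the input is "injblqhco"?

The rule is to move the last 3 characters to the front (rotate right by 3).
For "injblqhco" the result is "hcoinjblq".

hcoinjblq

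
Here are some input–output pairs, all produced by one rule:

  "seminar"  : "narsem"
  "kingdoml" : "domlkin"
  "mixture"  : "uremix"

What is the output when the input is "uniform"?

The rule is to move the first 3 characters to the end (rotate left by 3), then delete the first character.
For "uniform", step one produces "formuni"; step two turns that into "ormuni".

ormuni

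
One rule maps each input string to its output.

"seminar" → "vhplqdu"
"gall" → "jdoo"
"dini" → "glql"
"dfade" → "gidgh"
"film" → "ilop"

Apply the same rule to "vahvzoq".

ydkycrt

What's happening: shift every letter 3 places forward in the alphabet (wrapping around).
Applying that to "vahvzoq" gives "ydkycrt".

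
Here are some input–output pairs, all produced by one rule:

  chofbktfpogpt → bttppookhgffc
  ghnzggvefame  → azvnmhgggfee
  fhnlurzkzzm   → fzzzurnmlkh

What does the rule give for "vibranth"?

avtrnihb

In each case the input is transformed by: sort the characters into reverse alphabetical order, then move the last character to the front.
For "vibranth", step one produces "vtrnihba"; step two turns that into "avtrnihb".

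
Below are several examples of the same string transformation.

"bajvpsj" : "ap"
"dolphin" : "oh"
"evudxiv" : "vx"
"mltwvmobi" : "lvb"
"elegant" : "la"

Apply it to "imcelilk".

mlk

Each output is the input with this applied: keep one character in every 3, starting at position 2 (positions 2nd, 5th, 8th, ...).
On "imcelilk" that produces "mlk".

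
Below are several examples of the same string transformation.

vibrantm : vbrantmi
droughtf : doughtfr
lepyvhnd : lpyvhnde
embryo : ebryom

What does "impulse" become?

The pattern: move the first character to the end, then swap the first and last characters.
"impulse" → "mpulsei" → "ipulsem".

ipulsem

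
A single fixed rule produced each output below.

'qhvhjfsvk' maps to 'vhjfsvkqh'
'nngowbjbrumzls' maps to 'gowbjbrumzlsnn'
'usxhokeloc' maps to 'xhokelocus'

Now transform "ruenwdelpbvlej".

In each case the input is transformed by: move the first 2 characters to the end (rotate left by 2).
So "ruenwdelpbvlej" becomes "enwdelpbvlejru".

enwdelpbvlejru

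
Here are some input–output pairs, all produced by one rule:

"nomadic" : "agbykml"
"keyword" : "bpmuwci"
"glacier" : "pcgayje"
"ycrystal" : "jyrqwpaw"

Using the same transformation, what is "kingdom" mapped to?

The transformation: reverse the string, then shift every letter 2 places backward in the alphabet (wrapping around).
On "kingdom": the first step gives "modgnik", and the second then gives "kmbelgi".

kmbelgi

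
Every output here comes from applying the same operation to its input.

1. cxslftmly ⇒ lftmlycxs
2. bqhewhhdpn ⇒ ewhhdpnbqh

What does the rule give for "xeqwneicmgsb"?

wneicmgsbxeq

The rule is to move the first 3 characters to the end (rotate left by 3).
"xeqwneicmgsb" → "wneicmgsbxeq".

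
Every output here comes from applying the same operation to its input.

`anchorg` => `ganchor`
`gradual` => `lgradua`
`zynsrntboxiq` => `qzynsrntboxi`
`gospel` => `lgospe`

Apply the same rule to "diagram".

mdiagra

In each case the input is transformed by: move the last character to the front.
"diagram" → "mdiagra".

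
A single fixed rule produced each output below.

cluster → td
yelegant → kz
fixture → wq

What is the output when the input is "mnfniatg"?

ez

Looking at the pairs, the operation is to keep one character in every 3, starting at position 3 (positions 3rd, 6th, 9th, ...), then shift every letter 1 place backward in the alphabet (wrapping around).
Starting from "mnfniatg": after the first operation, "fa"; after the second, "ez".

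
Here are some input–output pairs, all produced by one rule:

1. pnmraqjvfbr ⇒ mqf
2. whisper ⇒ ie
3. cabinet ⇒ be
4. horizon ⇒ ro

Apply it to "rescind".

What's happening: keep one character in every 3, starting at position 3 (positions 3rd, 6th, 9th, ...).
For "rescind" the result is "sn".

sn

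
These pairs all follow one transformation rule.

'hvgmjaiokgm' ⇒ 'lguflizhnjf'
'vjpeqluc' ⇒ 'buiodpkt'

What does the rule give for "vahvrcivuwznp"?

The rule is to shift every letter 1 place backward in the alphabet (wrapping around), then move the last character to the front.
Applying both steps to "vahvrcivuwznp": "uzguqbhutvymo", then "ouzguqbhutvym".

ouzguqbhutvym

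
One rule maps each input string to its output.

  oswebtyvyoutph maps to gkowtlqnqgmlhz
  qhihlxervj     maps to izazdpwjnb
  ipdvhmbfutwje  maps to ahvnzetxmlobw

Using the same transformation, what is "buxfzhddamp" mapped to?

tmpxrzvvseh

In each case the input is transformed by: shift every letter 8 places backward in the alphabet (wrapping around).
"buxfzhddamp" → "tmpxrzvvseh".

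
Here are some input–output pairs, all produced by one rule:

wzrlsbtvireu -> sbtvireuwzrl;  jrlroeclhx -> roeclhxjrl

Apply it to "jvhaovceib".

The rule is to swap the front and back halves of the string, then move the last 2 characters to the front (rotate right by 2).
"jvhaovceib" → "vceibjvhao" → "aovceibjvh".

aovceibjvh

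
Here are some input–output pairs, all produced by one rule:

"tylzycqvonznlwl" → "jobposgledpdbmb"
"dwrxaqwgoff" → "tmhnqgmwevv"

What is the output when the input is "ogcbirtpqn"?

ewsryhjfgd

The rule is to shift every letter 10 places backward in the alphabet (wrapping around).
Doing the same to "ogcbirtpqn": "ewsryhjfgd".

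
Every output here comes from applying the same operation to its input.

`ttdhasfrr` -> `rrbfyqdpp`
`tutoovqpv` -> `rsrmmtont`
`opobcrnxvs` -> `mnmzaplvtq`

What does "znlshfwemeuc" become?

xljqfduckcsa

What's happening: shift every letter 2 places backward in the alphabet (wrapping around).
For "znlshfwemeuc" the result is "xljqfduckcsa".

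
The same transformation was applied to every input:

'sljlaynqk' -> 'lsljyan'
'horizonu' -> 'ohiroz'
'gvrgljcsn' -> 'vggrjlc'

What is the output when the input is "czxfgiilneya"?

The transformation: delete the last 2 characters, then swap each adjacent pair of characters (1↔2, 3↔4, ...).
Applying both steps to "czxfgiilneya": "czxfgiilne", then "zcfxiglien".

zcfxiglien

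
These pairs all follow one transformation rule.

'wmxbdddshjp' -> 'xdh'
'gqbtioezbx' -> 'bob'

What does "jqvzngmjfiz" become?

vgf

The rule is to keep one character in every 3, starting at position 3 (positions 3rd, 6th, 9th, ...).
"jqvzngmjfiz" → "vgf".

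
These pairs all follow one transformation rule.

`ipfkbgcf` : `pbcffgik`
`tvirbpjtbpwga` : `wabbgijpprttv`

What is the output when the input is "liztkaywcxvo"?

zaciklotvwxy

The transformation: sort the characters into alphabetical order, then move the last character to the front.
Working it through for "liztkaywcxvo": intermediate "aciklotvwxyz", final "zaciklotvwxy".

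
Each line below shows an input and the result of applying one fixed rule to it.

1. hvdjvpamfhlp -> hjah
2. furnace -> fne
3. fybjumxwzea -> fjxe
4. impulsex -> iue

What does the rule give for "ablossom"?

What's happening: keep one character in every 3, starting at position 1 (positions 1st, 4th, 7th, ...).
So "ablossom" becomes "aoo".

aoo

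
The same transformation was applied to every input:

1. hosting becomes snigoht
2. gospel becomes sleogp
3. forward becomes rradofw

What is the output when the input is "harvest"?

rsetahv

The pattern: swap each adjacent pair of characters (1↔2, 3↔4, ...), then move the first 3 characters to the end (rotate left by 3).
For "harvest", step one produces "ahvrset"; step two turns that into "rsetahv".
(Check on "gospel": → "ogpsle" → "sleogp" ✓)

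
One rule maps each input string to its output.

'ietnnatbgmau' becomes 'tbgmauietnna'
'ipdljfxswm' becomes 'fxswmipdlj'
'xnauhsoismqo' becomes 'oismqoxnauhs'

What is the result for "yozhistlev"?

Each output is the input with this applied: swap the front and back halves of the string.
"yozhistlev" → "stlevyozhi".

stlevyozhi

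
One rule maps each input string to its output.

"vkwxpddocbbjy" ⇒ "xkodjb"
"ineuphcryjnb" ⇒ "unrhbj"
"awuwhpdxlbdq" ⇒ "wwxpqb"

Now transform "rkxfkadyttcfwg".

In each case the input is transformed by: keep every other character starting from the second (positions 2nd, 4th, 6th, ...), then swap each adjacent pair of characters (1↔2, 3↔4, ...).
Applying that to "rkxfkadyttcfwg" gives "fkyaftg".

fkyaftg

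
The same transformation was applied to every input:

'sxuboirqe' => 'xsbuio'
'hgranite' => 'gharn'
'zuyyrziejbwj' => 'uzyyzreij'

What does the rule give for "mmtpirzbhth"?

mmptribz

Rule — delete the last 3 characters, then swap each adjacent pair of characters (1↔2, 3↔4, ...).
On "mmtpirzbhth": the first step gives "mmtpirzb", and the second then gives "mmptribz".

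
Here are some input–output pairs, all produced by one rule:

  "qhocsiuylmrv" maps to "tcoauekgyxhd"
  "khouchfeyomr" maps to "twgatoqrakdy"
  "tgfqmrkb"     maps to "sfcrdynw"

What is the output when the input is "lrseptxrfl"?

Looking at the pairs, the operation is to swap each adjacent pair of characters (1↔2, 3↔4, ...), then shift every letter 12 places forward in the alphabet (wrapping around).
"lrseptxrfl" → "rlestprxlf" → "dxqefbdjxr".

dxqefbdjxr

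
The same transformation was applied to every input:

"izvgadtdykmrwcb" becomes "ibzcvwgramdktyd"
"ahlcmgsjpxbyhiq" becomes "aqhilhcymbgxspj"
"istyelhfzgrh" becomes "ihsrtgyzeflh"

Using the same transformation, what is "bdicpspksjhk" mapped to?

bkdhijcspksp

Looking at the pairs, the operation is to take characters alternately from the front and the back (1st, last, 2nd, 2nd-last, ...).
For "bdicpspksjhk" the result is "bkdhijcspksp".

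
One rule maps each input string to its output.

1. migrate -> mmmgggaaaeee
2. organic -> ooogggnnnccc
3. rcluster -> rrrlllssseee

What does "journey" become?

Each output is the input with this applied: keep every other character starting from the first (positions 1st, 3rd, 5th, ...), then repeat every character 3 times.
Starting from "journey": after the first operation, "juny"; after the second, "jjjuuunnnyyy".

jjjuuunnnyyy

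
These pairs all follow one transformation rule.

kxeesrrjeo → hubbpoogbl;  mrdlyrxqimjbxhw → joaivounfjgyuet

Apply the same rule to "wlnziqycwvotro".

In each case the input is transformed by: shift every letter 3 places backward in the alphabet (wrapping around).
"wlnziqycwvotro" → "tikwfnvztslqol".

tikwfnvztslqol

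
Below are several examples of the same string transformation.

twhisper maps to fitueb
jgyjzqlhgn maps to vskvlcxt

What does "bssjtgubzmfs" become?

Looking at the pairs, the operation is to delete the last 2 characters, then shift every letter 12 places forward in the alphabet (wrapping around).
On "bssjtgubzmfs": the first step gives "bssjtgubzm", and the second then gives "neevfsgnly".

neevfsgnly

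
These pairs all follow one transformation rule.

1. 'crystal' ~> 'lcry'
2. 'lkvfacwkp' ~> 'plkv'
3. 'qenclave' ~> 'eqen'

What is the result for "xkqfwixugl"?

Each output is the input with this applied: move the last character to the front, then keep only the first 4 characters.
On "xkqfwixugl": the first step gives "lxkqfwixug", and the second then gives "lxkq".

lxkq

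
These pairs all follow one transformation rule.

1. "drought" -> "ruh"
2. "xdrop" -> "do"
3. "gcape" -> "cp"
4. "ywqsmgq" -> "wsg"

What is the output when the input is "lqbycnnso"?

The rule is to keep every other character starting from the second (positions 2nd, 4th, 6th, ...).
So "lqbycnnso" becomes "qyns".

qyns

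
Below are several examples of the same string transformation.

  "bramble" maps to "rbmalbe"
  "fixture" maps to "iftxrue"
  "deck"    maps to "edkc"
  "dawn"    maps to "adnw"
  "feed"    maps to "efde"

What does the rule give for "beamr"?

Looking at the pairs, the operation is to swap each adjacent pair of characters (1↔2, 3↔4, ...).
Doing the same to "beamr": "ebmar".

ebmar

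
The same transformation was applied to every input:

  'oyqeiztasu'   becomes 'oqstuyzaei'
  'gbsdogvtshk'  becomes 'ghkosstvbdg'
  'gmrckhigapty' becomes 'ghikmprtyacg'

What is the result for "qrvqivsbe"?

Rule — sort the characters into alphabetical order, then move the first 3 characters to the end (rotate left by 3).
Working it through for "qrvqivsbe": intermediate "beiqqrsvv", final "qqrsvvbei".
(Check on "oyqeiztasu": → "aeioqstuyz" → "oqstuyzaei" ✓)

qqrsvvbei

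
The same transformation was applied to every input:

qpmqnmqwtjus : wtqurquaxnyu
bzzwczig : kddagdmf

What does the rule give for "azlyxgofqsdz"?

ddpcbksjuwhe

The pattern: shift every letter 4 places forward in the alphabet (wrapping around), then swap the first and last characters.
On "azlyxgofqsdz": the first step gives "edpcbksjuwhd", and the second then gives "ddpcbksjuwhe".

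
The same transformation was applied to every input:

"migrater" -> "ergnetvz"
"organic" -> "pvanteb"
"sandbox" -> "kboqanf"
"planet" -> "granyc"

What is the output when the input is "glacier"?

What's happening: shift every letter 13 places forward in the alphabet (wrapping around) — i.e. ROT13, then reverse the string.
Applying both steps to "glacier": "tynpvre", then "ervpnyt".

ervpnyt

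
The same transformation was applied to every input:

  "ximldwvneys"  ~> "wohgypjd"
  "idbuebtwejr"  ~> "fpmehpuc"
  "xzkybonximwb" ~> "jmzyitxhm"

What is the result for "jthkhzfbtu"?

vskqmef

Each output is the input with this applied: shift every letter 11 places forward in the alphabet (wrapping around), then delete the first 3 characters.
So "jthkhzfbtu" becomes "vskqmef".
(Check on "xzkybonximwb": → "ikvjmzyitxhm" → "jmzyitxhm" ✓)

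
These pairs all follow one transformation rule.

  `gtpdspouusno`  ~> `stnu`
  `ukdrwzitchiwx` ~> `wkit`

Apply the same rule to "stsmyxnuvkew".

yteu

Each output is the input with this applied: keep one character in every 3, starting at position 2 (positions 2nd, 5th, 8th, ...), then swap each adjacent pair of characters (1↔2, 3↔4, ...).
"stsmyxnuvkew" → "tyue" → "yteu".
(Check on "gtpdspouusno": → "tsun" → "stnu" ✓)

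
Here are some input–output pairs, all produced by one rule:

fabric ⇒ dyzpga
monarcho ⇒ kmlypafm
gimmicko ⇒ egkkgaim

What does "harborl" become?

fypzmpj

Looking at the pairs, the operation is to shift every letter 2 places backward in the alphabet (wrapping around).
For "harborl" the result is "fypzmpj".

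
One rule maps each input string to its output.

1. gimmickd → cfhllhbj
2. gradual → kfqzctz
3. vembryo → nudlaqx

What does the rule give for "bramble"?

daqzlak

In each case the input is transformed by: shift every letter 1 place backward in the alphabet (wrapping around), then move the last character to the front.
Applying both steps to "bramble": "aqzlakd", then "daqzlak".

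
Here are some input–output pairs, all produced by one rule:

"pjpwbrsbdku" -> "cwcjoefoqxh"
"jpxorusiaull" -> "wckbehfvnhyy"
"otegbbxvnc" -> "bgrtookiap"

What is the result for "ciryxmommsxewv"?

The transformation: shift every letter 13 places forward in the alphabet (wrapping around) — i.e. ROT13.
"ciryxmommsxewv" → "pvelkzbzzfkrji".

pvelkzbzzfkrji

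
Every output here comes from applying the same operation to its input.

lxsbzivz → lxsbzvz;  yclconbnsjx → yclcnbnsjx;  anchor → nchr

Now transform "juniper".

jnpr

The rule is to remove every vowel.
Doing the same to "juniper": "jnpr".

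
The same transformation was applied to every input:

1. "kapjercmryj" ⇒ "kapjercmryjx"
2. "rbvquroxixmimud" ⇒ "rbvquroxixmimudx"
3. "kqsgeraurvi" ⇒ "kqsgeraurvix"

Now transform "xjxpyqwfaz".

xjxpyqwfazx

The rule is to append "x".
On "xjxpyqwfaz" that produces "xjxpyqwfazx".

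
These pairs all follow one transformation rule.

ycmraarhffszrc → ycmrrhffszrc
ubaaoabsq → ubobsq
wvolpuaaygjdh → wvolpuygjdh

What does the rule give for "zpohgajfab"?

The rule is to remove every "a".
So "zpohgajfab" becomes "zpohgjfb".

zpohgjfb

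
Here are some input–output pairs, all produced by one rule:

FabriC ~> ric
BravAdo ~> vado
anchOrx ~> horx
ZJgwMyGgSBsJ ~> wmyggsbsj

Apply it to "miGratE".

rate

Looking at the pairs, the operation is to delete the first 3 characters, then convert every letter to lowercase.
Applying both steps to "miGratE": "ratE", then "rate".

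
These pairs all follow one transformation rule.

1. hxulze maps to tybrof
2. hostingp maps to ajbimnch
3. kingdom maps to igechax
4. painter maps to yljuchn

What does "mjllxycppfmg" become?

The pattern: move the last 2 characters to the front (rotate right by 2), then shift every letter 6 places backward in the alphabet (wrapping around).
Working it through for "mjllxycppfmg": intermediate "mgmjllxycppf", final "gagdffrswjjz".

gagdffrswjjz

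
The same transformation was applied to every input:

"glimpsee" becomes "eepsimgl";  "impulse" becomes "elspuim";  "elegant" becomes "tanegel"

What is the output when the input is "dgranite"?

teniradg

In each case the input is transformed by: swap each adjacent pair of characters (1↔2, 3↔4, ...), then reverse the string.
Applying both steps to "dgranite": "gdarinet", then "teniradg".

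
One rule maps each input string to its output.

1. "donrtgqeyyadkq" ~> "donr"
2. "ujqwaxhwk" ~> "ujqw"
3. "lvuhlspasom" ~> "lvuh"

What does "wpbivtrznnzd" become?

What's happening: keep only the first 4 characters.
Doing the same to "wpbivtrznnzd": "wpbi".

wpbi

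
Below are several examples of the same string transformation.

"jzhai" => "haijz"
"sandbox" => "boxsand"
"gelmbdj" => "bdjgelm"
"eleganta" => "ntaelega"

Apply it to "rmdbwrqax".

qaxrmdbwr

In each case the input is transformed by: move the last 3 characters to the front (rotate right by 3).
"rmdbwrqax" → "qaxrmdbwr".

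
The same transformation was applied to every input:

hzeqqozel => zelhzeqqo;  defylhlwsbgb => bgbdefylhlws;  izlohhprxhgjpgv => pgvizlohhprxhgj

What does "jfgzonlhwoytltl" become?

What's happening: move the last 3 characters to the front (rotate right by 3).
Applying that to "jfgzonlhwoytltl" gives "ltljfgzonlhwoyt".

ltljfgzonlhwoyt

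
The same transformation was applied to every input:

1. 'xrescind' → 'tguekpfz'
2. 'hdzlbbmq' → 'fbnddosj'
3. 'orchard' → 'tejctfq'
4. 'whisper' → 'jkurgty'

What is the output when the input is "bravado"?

The pattern: move the first character to the end, then shift every letter 2 places forward in the alphabet (wrapping around).
For "bravado", step one produces "ravadob"; step two turns that into "tcxcfqd".

tcxcfqd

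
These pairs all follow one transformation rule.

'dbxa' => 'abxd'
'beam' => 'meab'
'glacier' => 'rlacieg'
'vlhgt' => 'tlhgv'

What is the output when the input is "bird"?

What's happening: swap the first and last characters.
Applying that to "bird" gives "dirb".

dirb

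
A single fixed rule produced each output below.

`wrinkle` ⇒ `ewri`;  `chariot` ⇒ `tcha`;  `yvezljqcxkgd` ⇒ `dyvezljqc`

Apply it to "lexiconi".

Each output is the input with this applied: move the last character to the front, then delete the last 3 characters.
Starting from "lexiconi": after the first operation, "ilexicon"; after the second, "ilexi".

ilexi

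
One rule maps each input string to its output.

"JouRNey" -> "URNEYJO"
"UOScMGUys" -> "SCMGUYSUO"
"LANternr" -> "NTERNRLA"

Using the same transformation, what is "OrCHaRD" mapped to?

The transformation: move the first 2 characters to the end (rotate left by 2), then convert every letter to uppercase.
On "OrCHaRD": the first step gives "CHaRDOr", and the second then gives "CHARDOR".
(Check on "JouRNey": → "uRNeyJo" → "URNEYJO" ✓)

CHARDOR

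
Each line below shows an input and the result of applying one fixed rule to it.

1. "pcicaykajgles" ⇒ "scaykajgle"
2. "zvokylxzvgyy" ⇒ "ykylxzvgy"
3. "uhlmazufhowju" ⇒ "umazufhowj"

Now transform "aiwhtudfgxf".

The transformation: delete the first 3 characters, then move the last character to the front.
Starting from "aiwhtudfgxf": after the first operation, "htudfgxf"; after the second, "fhtudfgx".
(Check on "zvokylxzvgyy": → "kylxzvgyy" → "ykylxzvgy" ✓)

fhtudfgx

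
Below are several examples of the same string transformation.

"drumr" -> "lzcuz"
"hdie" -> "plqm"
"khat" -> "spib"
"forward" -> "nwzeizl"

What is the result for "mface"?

The transformation: shift every letter 8 places forward in the alphabet (wrapping around).
On "mface" that produces "unikm".

unikm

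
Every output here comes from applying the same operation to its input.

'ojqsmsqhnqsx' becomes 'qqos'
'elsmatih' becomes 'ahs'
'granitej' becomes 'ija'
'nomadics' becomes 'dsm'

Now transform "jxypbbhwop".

boxb

Rule — swap the front and back halves of the string, then keep one character in every 3, starting at position 1 (positions 1st, 4th, 7th, ...).
For "jxypbbhwop", step one produces "bhwopjxypb"; step two turns that into "boxb".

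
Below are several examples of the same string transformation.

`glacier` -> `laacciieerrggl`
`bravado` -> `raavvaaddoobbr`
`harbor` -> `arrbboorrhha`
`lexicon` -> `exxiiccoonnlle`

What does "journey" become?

Looking at the pairs, the operation is to double every character, then move the first 3 characters to the end (rotate left by 3).
On "journey" that produces "ouurrnneeyyjjo".
(Check on "glacier": → "ggllaacciieerr" → "laacciieerrggl" ✓)

ouurrnneeyyjjo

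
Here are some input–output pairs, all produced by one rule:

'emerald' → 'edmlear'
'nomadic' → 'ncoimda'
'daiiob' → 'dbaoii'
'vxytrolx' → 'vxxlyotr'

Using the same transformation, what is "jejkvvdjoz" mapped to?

jzeojjkdvv

Each output is the input with this applied: take characters alternately from the front and the back (1st, last, 2nd, 2nd-last, ...).
Applying that to "jejkvvdjoz" gives "jzeojjkdvv".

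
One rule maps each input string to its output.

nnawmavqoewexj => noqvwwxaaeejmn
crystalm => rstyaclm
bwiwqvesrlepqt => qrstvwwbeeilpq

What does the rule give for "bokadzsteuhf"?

kostuzabdefh

The pattern: sort the characters into alphabetical order, then swap the front and back halves of the string.
For "bokadzsteuhf", step one produces "abdefhkostuz"; step two turns that into "kostuzabdefh".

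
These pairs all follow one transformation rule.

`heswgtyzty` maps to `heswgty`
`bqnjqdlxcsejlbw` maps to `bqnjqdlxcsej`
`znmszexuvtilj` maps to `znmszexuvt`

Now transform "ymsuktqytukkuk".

In each case the input is transformed by: delete the last 3 characters.
"ymsuktqytukkuk" → "ymsuktqytuk".

ymsuktqytuk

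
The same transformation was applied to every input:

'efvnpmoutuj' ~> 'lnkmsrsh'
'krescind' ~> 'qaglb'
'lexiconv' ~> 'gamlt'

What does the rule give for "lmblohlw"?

Rule — shift every letter 2 places backward in the alphabet (wrapping around), then delete the first 3 characters.
"lmblohlw" → "jkzjmfju" → "jmfju".

jmfju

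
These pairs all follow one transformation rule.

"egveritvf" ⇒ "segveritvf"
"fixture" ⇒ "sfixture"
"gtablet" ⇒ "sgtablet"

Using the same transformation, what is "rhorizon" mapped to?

srhorizon

The rule is to prepend "s".
So "rhorizon" becomes "srhorizon".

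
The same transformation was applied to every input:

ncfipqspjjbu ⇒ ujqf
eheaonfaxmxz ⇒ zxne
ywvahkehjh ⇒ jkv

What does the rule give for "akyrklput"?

tly

The transformation: keep one character in every 3, starting at position 3 (positions 3rd, 6th, 9th, ...), then reverse the string.
Starting from "akyrklput": after the first operation, "ylt"; after the second, "tly".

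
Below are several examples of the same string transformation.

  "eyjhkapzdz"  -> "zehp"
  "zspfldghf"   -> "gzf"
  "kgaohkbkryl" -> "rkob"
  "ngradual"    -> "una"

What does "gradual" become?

ugd

The rule is to move the last 3 characters to the front (rotate right by 3), then keep one character in every 3, starting at position 1 (positions 1st, 4th, 7th, ...).
"gradual" → "ualgrad" → "ugd".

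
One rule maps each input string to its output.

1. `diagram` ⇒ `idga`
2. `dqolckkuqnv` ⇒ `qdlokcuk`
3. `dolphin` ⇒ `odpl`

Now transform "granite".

The pattern: delete the last 3 characters, then swap each adjacent pair of characters (1↔2, 3↔4, ...).
On "granite": the first step gives "gran", and the second then gives "rgna".

rgna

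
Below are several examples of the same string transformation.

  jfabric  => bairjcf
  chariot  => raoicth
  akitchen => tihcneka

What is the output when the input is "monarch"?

The pattern: move the first 2 characters to the end (rotate left by 2), then swap each adjacent pair of characters (1↔2, 3↔4, ...).
Doing the same to "monarch": "ancrmho".

ancrmho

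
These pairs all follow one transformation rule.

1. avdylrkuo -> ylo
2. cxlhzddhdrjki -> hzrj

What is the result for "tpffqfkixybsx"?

Looking at the pairs, the operation is to swap each adjacent pair of characters (1↔2, 3↔4, ...), then keep one character in every 3, starting at position 3 (positions 3rd, 6th, 9th, ...).
For "tpffqfkixybsx", step one produces "ptfffqikyxsbx"; step two turns that into "fqyb".

fqyb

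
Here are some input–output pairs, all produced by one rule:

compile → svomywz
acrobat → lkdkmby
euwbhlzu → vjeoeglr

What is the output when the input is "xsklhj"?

vrthcu

In each case the input is transformed by: shift every letter 10 places forward in the alphabet (wrapping around), then move the last 3 characters to the front (rotate right by 3).
Doing the same to "xsklhj": "vrthcu".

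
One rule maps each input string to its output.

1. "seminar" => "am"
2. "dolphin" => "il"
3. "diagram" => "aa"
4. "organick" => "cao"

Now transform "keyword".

What's happening: reverse the string, then keep one character in every 3, starting at position 2 (positions 2nd, 5th, 8th, ...).
Working it through for "keyword": intermediate "drowyek", final "ry".

ry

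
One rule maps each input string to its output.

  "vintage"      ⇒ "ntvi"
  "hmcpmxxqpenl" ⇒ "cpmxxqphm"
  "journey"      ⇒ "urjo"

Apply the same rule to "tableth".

Each output is the input with this applied: delete the last 3 characters, then move the first 2 characters to the end (rotate left by 2).
For "tableth", step one produces "tabl"; step two turns that into "blta".
(Check on "vintage": → "vint" → "ntvi" ✓)

blta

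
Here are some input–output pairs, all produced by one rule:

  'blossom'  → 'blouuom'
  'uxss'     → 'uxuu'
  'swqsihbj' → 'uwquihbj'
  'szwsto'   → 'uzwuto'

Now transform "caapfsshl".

caapfuuhl

In each case the input is transformed by: replace every "s" with "u".
On "caapfsshl" that produces "caapfuuhl".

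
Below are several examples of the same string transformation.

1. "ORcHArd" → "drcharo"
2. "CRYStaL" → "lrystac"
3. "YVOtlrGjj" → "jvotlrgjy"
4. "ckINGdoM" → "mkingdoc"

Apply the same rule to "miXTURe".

eixturm

Each output is the input with this applied: swap the first and last characters, then convert every letter to lowercase.
Applying both steps to "miXTURe": "eiXTURm", then "eixturm".
(Check on "YVOtlrGjj": → "jVOtlrGjY" → "jvotlrgjy" ✓)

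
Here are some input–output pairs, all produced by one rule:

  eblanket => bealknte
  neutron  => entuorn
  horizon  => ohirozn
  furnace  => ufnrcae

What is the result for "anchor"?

nahcro

The rule is to swap each adjacent pair of characters (1↔2, 3↔4, ...).
Applying that to "anchor" gives "nahcro".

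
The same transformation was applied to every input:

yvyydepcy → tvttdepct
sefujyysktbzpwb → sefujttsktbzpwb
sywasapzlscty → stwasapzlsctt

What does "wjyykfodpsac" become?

wjttkfodpsac

In each case the input is transformed by: replace every "y" with "t".
So "wjyykfodpsac" becomes "wjttkfodpsac".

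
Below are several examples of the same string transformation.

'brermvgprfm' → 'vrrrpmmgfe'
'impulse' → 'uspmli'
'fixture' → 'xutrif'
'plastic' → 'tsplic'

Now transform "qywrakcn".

What's happening: sort the characters into reverse alphabetical order, then delete the last character.
Starting from "qywrakcn": after the first operation, "ywrqnkca"; after the second, "ywrqnkc".

ywrqnkc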